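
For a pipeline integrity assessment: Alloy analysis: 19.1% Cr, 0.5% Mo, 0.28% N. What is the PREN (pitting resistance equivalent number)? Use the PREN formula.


Apply the PREN formula: PREN = Cr + 3.3*Mo + 16*N
PREN = 19.1 + 3.3*0.5 + 16*0.28
PREN = 19.1 + 1.65 + 4.48 = 25.23

25.23


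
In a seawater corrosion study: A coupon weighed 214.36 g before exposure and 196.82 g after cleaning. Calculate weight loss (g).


Weight loss = initial − final
WL = 214.36 − 196.82 = 17.54 g

17.54 g


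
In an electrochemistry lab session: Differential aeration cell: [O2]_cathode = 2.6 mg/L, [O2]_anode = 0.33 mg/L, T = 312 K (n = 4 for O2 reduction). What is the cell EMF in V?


Apply the Nernst concentration-cell relation: E = (RT/nF)*ln(C_cathode/C_anode)
RT/nF = 8.314*312/(4*96485) = 0.00672117 V
ln(2.6/0.33) = 2.06417
E = 0.00672117 * 2.06417 = 0.01387 V

0.01387 V


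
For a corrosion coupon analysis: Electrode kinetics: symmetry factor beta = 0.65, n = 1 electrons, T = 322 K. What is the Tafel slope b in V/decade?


Apply the Tafel slope relation: b = 2.303*R*T/(beta*n*F)
Numerator: 2.303 * 8.314 * 322 = 6165.38
Denominator: 0.65 * 1 * 96485 = 62715.25
b = 6165.38 / 62715.25 = 0.0983 V/decade

0.0983 V/decade


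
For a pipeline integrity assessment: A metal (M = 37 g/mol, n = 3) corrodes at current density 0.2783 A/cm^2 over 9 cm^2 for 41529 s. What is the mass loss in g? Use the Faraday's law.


Apply Faraday's law: m = i*A*t*M / (n*F)
Total charge passed Q = i*A*t = 0.2783*9*41529 = 104017.6863 C
m = Q*M/(n*F) = 104017.6863*37/(3*96485) = 13.29621 g

13.29621 g


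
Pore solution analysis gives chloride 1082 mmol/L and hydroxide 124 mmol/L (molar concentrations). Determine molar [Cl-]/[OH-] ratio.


Threshold parameter = [Cl-] / [OH-] (molar basis; both in mmol/L, so units cancel)
Ratio = 1082 / 124 = 8.73

8.73


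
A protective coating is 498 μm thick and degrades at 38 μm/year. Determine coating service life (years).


Service life = thickness / degradation rate
Life = 498 / 38 = 13.1 years

13.1 years


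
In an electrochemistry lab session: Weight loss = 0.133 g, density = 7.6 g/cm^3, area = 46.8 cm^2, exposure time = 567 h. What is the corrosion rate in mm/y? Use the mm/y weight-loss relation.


Apply the mm/y weight-loss relation: CR = 87600 * W / (D * A * T)
Numerator: 87600 * 0.133 = 11650.8
Denominator: 7.6 * 46.8 * 567 = 201670.56
CR = 11650.8 / 201670.56 = 0.057771 mm/y

0.057771 mm/y


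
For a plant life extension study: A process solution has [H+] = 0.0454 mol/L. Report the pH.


pH = −log10[H+]
pH = −log10(0.0454) = 1.34

1.34


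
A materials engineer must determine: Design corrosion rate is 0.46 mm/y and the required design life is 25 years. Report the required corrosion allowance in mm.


Corrosion allowance = CR × design life
CA = 0.46 * 25 = 11.5 mm

11.5 mm


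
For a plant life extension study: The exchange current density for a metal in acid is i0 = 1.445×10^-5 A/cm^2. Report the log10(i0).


i0 = 1.445×10^-5 A/cm^2
log10(i0) = -4.84

-4.84


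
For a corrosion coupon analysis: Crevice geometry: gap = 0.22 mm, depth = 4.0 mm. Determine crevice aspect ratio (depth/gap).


Aspect ratio = depth / gap
Ratio = 4.0 / 0.22 = 18.2

18.2


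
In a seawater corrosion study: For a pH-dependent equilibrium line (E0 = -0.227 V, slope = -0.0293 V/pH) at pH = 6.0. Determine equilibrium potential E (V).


Apply the Pourbaix line equation: E = E0 + slope*pH
E = -0.227 + (-0.0293)*6.0 = -0.227 + (-0.1758) = -0.4028 V
Rounded to 3 decimal places: E = -0.403 V

-0.403 V


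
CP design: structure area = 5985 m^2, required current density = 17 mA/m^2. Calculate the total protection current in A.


I = area * current density, then convert mA → A (÷1000)
I = 5985 * 17 / 1000 = 101.75 A

101.75 A


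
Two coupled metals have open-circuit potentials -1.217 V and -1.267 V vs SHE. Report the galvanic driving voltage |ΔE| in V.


Driving voltage is the absolute potential difference.
|ΔE| = |-1.217 − (-1.267)| = 0.05 V

0.05 V


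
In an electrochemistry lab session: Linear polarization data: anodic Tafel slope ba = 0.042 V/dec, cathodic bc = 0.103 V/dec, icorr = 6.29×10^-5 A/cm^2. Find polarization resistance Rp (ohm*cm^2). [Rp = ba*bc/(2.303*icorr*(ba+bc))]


Apply the Stern-Geary equation: Rp = ba*bc / (2.303*icorr*(ba+bc))
ba*bc = 0.042*0.103 = 0.004326
ba+bc = 0.145; 2.303*icorr*(ba+bc) = 2.303*6.29×10^-5*0.145 = 2.1004511×10^-5
Rp = 0.004326 / 2.1004511×10^-5 = 205.96 ohm*cm^2

205.96 ohm*cm^2


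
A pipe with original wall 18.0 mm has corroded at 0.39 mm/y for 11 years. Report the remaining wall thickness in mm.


Remaining wall = original − CR × time
t = 18.0 − 0.39*11 = 18.0 − 4.29 = 13.71 mm

13.71 mm


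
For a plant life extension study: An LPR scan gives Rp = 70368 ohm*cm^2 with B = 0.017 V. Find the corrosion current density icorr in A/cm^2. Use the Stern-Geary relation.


Apply the Stern-Geary relation: icorr = B / Rp
icorr = 0.017 / 70368 = 2.416×10^-7 A/cm^2

2.416×10^-7 A/cm^2


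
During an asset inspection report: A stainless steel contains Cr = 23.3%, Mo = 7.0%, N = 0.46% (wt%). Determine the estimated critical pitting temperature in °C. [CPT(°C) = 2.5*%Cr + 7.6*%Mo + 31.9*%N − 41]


Apply the ASTM G48 empirical CPT estimate: CPT(°C) = 2.5*%Cr + 7.6*%Mo + 31.9*%N − 41
2.5*23.3 = 58.25; 7.6*7.0 = 53.2; 31.9*0.46 = 14.674
CPT = 58.25 + 53.2 + 14.674 − 41 = 85.124 °C
Rounded to 0.1 °C: CPT ≈ 85.1 °C

85.1 °C


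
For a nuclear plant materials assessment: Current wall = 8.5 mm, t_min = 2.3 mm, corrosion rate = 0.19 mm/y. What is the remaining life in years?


Apply the remaining-life relation: RL = (t_current − t_min) / CR
RL = (8.5 − 2.3) / 0.19 = 6.2 / 0.19 = 32.6 years

32.6 years


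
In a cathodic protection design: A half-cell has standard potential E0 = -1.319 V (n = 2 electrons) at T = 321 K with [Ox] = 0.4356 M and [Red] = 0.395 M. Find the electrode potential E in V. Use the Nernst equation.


Apply the Nernst equation: E = E0 + (RT/nF)*ln([Ox]/[Red])
Step 1: RT/nF = 8.314*321/(2*96485) = 0.0138301 V
Step 2: [Ox]/[Red] = 0.4356/0.395 = 1.102785
Step 3: ln(1.102785) = 0.097839
Step 4: correction = 0.0138301 * 0.097839 = 0.001 V
E = -1.319 + 0.001 = -1.318 V

-1.318 V


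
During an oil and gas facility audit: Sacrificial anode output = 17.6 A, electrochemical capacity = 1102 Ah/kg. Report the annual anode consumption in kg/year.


Annual consumption = current * hours per year / capacity
Rate = 17.6 * 8760 / 1102 = 139.9 kg/year

139.9 kg/year


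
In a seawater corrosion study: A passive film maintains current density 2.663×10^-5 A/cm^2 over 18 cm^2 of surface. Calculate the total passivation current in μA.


I = i_pass * A, then convert A → μA (×10^6)
I = 2.663×10^-5 * 18 * 10^6 = 479.34 μA

479.34 μA


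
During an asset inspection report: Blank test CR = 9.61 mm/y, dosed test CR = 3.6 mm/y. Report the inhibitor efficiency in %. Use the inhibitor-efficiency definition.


Apply the inhibitor-efficiency definition: IE = (CR_blank − CR_inh)/CR_blank × 100
IE = (9.61 − 3.6) / 9.61 × 100
IE = 6.01 / 9.61 × 100 = 62.5 %

62.5 %


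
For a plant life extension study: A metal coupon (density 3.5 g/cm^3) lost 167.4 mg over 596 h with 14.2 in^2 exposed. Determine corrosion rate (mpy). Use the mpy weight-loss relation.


Apply the mpy weight-loss relation: CR = 534 * W / (D * A * T)
Numerator: 534 * 167.4 = 89391.6
Denominator: 3.5 * 14.2 * 596 = 29621.2
CR = 89391.6 / 29621.2 = 3.018 mpy

3.018 mpy


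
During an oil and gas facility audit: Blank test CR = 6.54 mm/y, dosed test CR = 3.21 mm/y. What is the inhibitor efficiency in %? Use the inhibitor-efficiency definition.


Apply the inhibitor-efficiency definition: IE = (CR_blank − CR_inh)/CR_blank × 100
IE = (6.54 − 3.21) / 6.54 × 100
IE = 3.33 / 6.54 × 100 = 50.9 %

50.9 %


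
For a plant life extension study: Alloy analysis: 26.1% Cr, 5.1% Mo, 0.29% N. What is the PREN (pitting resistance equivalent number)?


Apply the PREN formula: PREN = Cr + 3.3*Mo + 16*N
PREN = 26.1 + 3.3*5.1 + 16*0.29
PREN = 26.1 + 16.83 + 4.64 = 47.57

47.57


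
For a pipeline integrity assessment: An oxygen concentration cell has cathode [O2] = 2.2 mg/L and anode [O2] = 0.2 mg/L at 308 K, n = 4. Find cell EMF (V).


Apply the Nernst concentration-cell relation: E = (RT/nF)*ln(C_cathode/C_anode)
RT/nF = 8.314*308/(4*96485) = 0.006635 V
ln(2.2/0.2) = 2.3979
E = 0.006635 * 2.3979 = 0.01591 V

0.01591 V


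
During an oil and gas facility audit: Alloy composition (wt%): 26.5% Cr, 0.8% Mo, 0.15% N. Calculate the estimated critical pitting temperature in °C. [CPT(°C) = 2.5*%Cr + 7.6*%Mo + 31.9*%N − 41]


Apply the ASTM G48 empirical CPT estimate: CPT(°C) = 2.5*%Cr + 7.6*%Mo + 31.9*%N − 41
2.5*26.5 = 66.25; 7.6*0.8 = 6.08; 31.9*0.15 = 4.785
CPT = 66.25 + 6.08 + 4.785 − 41 = 36.115 °C
Rounded to 0.1 °C: CPT ≈ 36.1 °C

36.1 °C


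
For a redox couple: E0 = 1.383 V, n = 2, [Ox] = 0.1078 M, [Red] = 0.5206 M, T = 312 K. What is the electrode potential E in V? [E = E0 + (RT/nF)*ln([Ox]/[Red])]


Apply the Nernst equation: E = E0 + (RT/nF)*ln([Ox]/[Red])
Step 1: RT/nF = 8.314*312/(2*96485) = 0.01344234 V
Step 2: [Ox]/[Red] = 0.1078/0.5206 = 0.207069
Step 3: ln(0.207069) = -1.574703
Step 4: correction = 0.01344234 * -1.574703 = -0.0212 V
E = 1.383 + -0.0212 = 1.3618 V

1.3618 V


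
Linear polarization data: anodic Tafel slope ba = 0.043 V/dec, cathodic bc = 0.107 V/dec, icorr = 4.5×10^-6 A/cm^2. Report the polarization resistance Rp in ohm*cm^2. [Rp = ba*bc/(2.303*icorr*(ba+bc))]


Apply the Stern-Geary equation: Rp = ba*bc / (2.303*icorr*(ba+bc))
ba*bc = 0.043*0.107 = 0.004601
ba+bc = 0.15; 2.303*icorr*(ba+bc) = 2.303*4.5×10^-6*0.15 = 1.554525×10^-6
Rp = 0.004601 / 1.554525×10^-6 = 2959.7 ohm*cm^2

2959.7 ohm*cm^2


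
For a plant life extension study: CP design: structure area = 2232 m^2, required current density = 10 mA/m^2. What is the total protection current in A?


I = area * current density, then convert mA → A (÷1000)
I = 2232 * 10 / 1000 = 22.32 A

22.32 A


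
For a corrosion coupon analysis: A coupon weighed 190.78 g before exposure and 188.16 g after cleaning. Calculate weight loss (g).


Weight loss = initial − final
WL = 190.78 − 188.16 = 2.62 g

2.62 g


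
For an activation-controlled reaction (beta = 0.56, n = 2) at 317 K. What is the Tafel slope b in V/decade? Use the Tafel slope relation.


Apply the Tafel slope relation: b = 2.303*R*T/(beta*n*F)
Numerator: 2.303 * 8.314 * 317 = 6069.64
Denominator: 0.56 * 2 * 96485 = 108063.2
b = 6069.64 / 108063.2 = 0.0562 V/decade

0.0562 V/decade


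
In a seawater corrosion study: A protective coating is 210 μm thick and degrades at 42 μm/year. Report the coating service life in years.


Service life = thickness / degradation rate
Life = 210 / 42 = 5.0 years

5.0 years


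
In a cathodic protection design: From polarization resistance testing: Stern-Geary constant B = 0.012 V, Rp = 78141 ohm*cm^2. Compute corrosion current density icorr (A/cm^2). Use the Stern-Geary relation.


Apply the Stern-Geary relation: icorr = B / Rp
icorr = 0.012 / 78141 = 1.536×10^-7 A/cm^2

1.536×10^-7 A/cm^2


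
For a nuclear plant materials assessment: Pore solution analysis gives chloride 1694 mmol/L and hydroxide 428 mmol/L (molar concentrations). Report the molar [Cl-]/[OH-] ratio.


Threshold parameter = [Cl-] / [OH-] (molar basis; both in mmol/L, so units cancel)
Ratio = 1694 / 428 = 3.96

3.96


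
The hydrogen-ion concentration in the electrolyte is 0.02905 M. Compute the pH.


pH = −log10[H+]
pH = −log10(0.02905) = 1.54

1.54


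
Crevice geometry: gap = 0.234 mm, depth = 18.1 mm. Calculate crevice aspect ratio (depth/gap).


Aspect ratio = depth / gap
Ratio = 18.1 / 0.234 = 77.4

77.4


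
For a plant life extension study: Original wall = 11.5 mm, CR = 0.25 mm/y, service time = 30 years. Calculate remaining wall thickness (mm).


Remaining wall = original − CR × time
t = 11.5 − 0.25*30 = 11.5 − 7.5 = 4.0 mm

4.0 mm


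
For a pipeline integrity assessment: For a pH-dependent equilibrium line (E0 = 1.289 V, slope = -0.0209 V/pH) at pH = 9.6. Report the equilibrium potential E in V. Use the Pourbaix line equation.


Apply the Pourbaix line equation: E = E0 + slope*pH
E = 1.289 + (-0.0209)*9.6 = 1.289 + (-0.20064) = 1.08836 V
Rounded to 3 decimal places: E = 1.088 V

1.088 V


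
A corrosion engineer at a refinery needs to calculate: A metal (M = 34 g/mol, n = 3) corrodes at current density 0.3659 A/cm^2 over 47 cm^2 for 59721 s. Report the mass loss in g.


Apply Faraday's law: m = i*A*t*M / (n*F)
Total charge passed Q = i*A*t = 0.3659*47*59721 = 1027039.9533 C
m = Q*M/(n*F) = 1027039.9533*34/(3*96485) = 120.6383 g

120.6383 g


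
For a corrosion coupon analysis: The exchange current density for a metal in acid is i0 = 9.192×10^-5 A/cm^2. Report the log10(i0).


i0 = 9.192×10^-5 A/cm^2
log10(i0) = -4.037

-4.037


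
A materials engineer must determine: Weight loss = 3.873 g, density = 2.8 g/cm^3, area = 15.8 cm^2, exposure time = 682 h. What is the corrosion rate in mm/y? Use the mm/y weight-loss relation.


Apply the mm/y weight-loss relation: CR = 87600 * W / (D * A * T)
Numerator: 87600 * 3.873 = 339274.8
Denominator: 2.8 * 15.8 * 682 = 30171.68
CR = 339274.8 / 30171.68 = 11.24481 mm/y

11.24481 mm/y


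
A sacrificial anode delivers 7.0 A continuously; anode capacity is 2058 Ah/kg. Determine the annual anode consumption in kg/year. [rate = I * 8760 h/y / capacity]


Annual consumption = current * hours per year / capacity
Rate = 7.0 * 8760 / 2058 = 29.8 kg/year

29.8 kg/year


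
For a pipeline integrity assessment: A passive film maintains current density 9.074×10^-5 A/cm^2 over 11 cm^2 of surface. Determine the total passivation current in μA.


I = i_pass * A, then convert A → μA (×10^6)
I = 9.074×10^-5 * 11 * 10^6 = 998.14 μA

998.14 μA


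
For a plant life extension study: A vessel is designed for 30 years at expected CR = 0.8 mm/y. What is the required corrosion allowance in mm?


Corrosion allowance = CR × design life
CA = 0.8 * 30 = 24.0 mm

24.0 mm


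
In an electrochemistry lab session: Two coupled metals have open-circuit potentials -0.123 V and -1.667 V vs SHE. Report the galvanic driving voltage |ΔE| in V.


Driving voltage is the absolute potential difference.
|ΔE| = |-0.123 − (-1.667)| = 1.544 V

1.544 V


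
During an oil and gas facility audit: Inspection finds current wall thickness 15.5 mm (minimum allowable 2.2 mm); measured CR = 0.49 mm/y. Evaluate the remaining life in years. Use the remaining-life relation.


Apply the remaining-life relation: RL = (t_current − t_min) / CR
RL = (15.5 − 2.2) / 0.49 = 13.3 / 0.49 = 27.1 years

27.1 years


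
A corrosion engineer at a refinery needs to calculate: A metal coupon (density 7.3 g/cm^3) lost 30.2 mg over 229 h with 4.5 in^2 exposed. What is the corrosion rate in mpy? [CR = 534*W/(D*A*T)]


Apply the mpy weight-loss relation: CR = 534 * W / (D * A * T)
Numerator: 534 * 30.2 = 16126.8
Denominator: 7.3 * 4.5 * 229 = 7522.65
CR = 16126.8 / 7522.65 = 2.14377 mpy

2.14377 mpy


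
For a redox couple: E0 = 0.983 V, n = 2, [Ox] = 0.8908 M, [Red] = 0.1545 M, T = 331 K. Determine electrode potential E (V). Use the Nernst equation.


Apply the Nernst equation: E = E0 + (RT/nF)*ln([Ox]/[Red])
Step 1: RT/nF = 8.314*331/(2*96485) = 0.01426094 V
Step 2: [Ox]/[Red] = 0.8908/0.1545 = 5.765696
Step 3: ln(5.765696) = 1.751926
Step 4: correction = 0.01426094 * 1.751926 = 0.025 V
E = 0.983 + 0.025 = 1.008 V

1.008 V


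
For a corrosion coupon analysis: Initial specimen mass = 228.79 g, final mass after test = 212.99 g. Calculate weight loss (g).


Weight loss = initial − final
WL = 228.79 − 212.99 = 15.8 g

15.8 g


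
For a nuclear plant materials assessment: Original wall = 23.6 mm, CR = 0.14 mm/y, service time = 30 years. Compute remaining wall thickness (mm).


Remaining wall = original − CR × time
t = 23.6 − 0.14*30 = 23.6 − 4.2 = 19.4 mm

19.4 mm


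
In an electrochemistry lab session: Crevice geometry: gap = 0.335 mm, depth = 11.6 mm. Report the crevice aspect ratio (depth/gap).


Aspect ratio = depth / gap
Ratio = 11.6 / 0.335 = 34.6

34.6


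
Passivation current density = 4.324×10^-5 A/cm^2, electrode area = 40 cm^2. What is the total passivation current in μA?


I = i_pass * A, then convert A → μA (×10^6)
I = 4.324×10^-5 * 40 * 10^6 = 1729.6 μA

1729.6 μA


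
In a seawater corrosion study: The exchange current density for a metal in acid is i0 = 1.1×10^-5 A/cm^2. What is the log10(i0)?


i0 = 1.1×10^-5 A/cm^2
log10(i0) = -4.959

-4.959


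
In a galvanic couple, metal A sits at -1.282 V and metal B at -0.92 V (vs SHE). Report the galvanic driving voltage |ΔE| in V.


Driving voltage is the absolute potential difference.
|ΔE| = |-1.282 − (-0.92)| = 0.362 V

0.362 V


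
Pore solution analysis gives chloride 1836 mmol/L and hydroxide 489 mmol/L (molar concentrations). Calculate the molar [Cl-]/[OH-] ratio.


Threshold parameter = [Cl-] / [OH-] (molar basis; both in mmol/L, so units cancel)
Ratio = 1836 / 489 = 3.75

3.75


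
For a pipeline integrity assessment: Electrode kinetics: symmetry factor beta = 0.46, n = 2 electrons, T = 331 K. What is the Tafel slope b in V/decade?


Apply the Tafel slope relation: b = 2.303*R*T/(beta*n*F)
Numerator: 2.303 * 8.314 * 331 = 6337.7
Denominator: 0.46 * 2 * 96485 = 88766.2
b = 6337.7 / 88766.2 = 0.0714 V/decade

0.0714 V/decade


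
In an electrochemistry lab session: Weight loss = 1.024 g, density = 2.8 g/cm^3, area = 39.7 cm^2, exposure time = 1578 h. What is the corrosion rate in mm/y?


Apply the mm/y weight-loss relation: CR = 87600 * W / (D * A * T)
Numerator: 87600 * 1.024 = 89702.4
Denominator: 2.8 * 39.7 * 1578 = 175410.48
CR = 89702.4 / 175410.48 = 0.51139 mm/y

0.51139 mm/y


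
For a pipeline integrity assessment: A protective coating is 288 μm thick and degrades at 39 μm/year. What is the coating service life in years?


Service life = thickness / degradation rate
Life = 288 / 39 = 7.4 years

7.4 years


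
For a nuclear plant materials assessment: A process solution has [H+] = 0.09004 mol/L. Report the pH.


pH = −log10[H+]
pH = −log10(0.09004) = 1.05

1.05


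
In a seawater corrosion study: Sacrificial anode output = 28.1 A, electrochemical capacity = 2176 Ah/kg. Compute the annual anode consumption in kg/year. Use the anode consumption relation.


Annual consumption = current * hours per year / capacity
Rate = 28.1 * 8760 / 2176 = 113.1 kg/year

113.1 kg/year


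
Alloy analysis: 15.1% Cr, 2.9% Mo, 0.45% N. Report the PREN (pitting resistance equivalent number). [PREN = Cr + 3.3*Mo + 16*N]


Apply the PREN formula: PREN = Cr + 3.3*Mo + 16*N
PREN = 15.1 + 3.3*2.9 + 16*0.45
PREN = 15.1 + 9.57 + 7.2 = 31.87

31.87


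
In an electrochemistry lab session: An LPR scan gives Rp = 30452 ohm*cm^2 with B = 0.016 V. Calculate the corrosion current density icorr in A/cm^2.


Apply the Stern-Geary relation: icorr = B / Rp
icorr = 0.016 / 30452 = 5.254×10^-7 A/cm^2

5.254×10^-7 A/cm^2


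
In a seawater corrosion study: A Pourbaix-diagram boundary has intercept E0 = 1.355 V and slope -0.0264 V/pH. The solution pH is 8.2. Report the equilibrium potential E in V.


Apply the Pourbaix line equation: E = E0 + slope*pH
E = 1.355 + (-0.0264)*8.2 = 1.355 + (-0.21648) = 1.13852 V
Rounded to 3 decimal places: E = 1.139 V

1.139 V


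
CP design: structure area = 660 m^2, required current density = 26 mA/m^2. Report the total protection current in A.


I = area * current density, then convert mA → A (÷1000)
I = 660 * 26 / 1000 = 17.16 A

17.16 A


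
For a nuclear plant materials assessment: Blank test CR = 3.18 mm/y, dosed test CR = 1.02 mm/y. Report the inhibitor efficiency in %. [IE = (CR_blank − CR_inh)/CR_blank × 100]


Apply the inhibitor-efficiency definition: IE = (CR_blank − CR_inh)/CR_blank × 100
IE = (3.18 − 1.02) / 3.18 × 100
IE = 2.16 / 3.18 × 100 = 67.9 %

67.9 %


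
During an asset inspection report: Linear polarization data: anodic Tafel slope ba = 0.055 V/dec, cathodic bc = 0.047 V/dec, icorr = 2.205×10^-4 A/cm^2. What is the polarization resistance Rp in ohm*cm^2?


Apply the Stern-Geary equation: Rp = ba*bc / (2.303*icorr*(ba+bc))
ba*bc = 0.055*0.047 = 0.002585
ba+bc = 0.102; 2.303*icorr*(ba+bc) = 2.303*2.205×10^-4*0.102 = 5.1796773×10^-5
Rp = 0.002585 / 5.1796773×10^-5 = 49.9 ohm*cm^2

49.9 ohm*cm^2


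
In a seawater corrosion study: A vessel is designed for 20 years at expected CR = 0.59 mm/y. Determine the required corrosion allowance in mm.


Corrosion allowance = CR × design life
CA = 0.59 * 20 = 11.8 mm

11.8 mm


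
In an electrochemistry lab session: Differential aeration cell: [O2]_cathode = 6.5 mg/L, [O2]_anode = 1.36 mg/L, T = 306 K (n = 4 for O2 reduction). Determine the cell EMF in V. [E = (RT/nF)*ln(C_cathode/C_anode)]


Apply the Nernst concentration-cell relation: E = (RT/nF)*ln(C_cathode/C_anode)
RT/nF = 8.314*306/(4*96485) = 0.00659192 V
ln(6.5/1.36) = 1.56432
E = 0.00659192 * 1.56432 = 0.01031 V

0.01031 V


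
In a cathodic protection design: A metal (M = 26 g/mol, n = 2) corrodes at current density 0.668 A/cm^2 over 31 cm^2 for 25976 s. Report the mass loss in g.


Apply Faraday's law: m = i*A*t*M / (n*F)
Total charge passed Q = i*A*t = 0.668*31*25976 = 537911.008 C
m = Q*M/(n*F) = 537911.008*26/(2*96485) = 72.476 g

72.476 g


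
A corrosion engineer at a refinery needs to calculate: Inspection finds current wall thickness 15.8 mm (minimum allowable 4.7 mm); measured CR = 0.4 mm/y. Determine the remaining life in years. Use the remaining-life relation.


Apply the remaining-life relation: RL = (t_current − t_min) / CR
RL = (15.8 − 4.7) / 0.4 = 11.1 / 0.4 = 27.8 years

27.8 years


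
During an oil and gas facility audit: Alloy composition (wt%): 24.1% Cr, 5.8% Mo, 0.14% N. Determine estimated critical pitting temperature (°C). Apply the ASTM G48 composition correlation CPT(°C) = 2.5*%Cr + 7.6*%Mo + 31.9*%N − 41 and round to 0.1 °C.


Apply the ASTM G48 empirical CPT estimate: CPT(°C) = 2.5*%Cr + 7.6*%Mo + 31.9*%N − 41
2.5*24.1 = 60.25; 7.6*5.8 = 44.08; 31.9*0.14 = 4.466
CPT = 60.25 + 44.08 + 4.466 − 41 = 67.796 °C
Rounded to 0.1 °C: CPT ≈ 67.8 °C

67.8 °C


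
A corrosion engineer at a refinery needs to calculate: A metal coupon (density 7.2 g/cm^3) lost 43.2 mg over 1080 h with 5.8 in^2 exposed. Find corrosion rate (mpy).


Apply the mpy weight-loss relation: CR = 534 * W / (D * A * T)
Numerator: 534 * 43.2 = 23068.8
Denominator: 7.2 * 5.8 * 1080 = 45100.8
CR = 23068.8 / 45100.8 = 0.51149 mpy

0.51149 mpy


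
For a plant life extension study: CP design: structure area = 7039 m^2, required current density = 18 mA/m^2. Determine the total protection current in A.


I = area * current density, then convert mA → A (÷1000)
I = 7039 * 18 / 1000 = 126.7 A

126.7 A


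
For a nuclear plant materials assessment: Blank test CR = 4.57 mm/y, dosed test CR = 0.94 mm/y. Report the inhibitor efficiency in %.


Apply the inhibitor-efficiency definition: IE = (CR_blank − CR_inh)/CR_blank × 100
IE = (4.57 − 0.94) / 4.57 × 100
IE = 3.63 / 4.57 × 100 = 79.4 %

79.4 %


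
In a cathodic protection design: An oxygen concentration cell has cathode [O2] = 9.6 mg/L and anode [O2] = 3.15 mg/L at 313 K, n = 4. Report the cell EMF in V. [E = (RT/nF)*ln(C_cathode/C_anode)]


Apply the Nernst concentration-cell relation: E = (RT/nF)*ln(C_cathode/C_anode)
RT/nF = 8.314*313/(4*96485) = 0.00674271 V
ln(9.6/3.15) = 1.11436
E = 0.00674271 * 1.11436 = 0.00751 V

0.00751 V


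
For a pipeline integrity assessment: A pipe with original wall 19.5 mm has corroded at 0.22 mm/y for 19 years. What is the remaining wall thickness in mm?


Remaining wall = original − CR × time
t = 19.5 − 0.22*19 = 19.5 − 4.18 = 15.32 mm

15.32 mm


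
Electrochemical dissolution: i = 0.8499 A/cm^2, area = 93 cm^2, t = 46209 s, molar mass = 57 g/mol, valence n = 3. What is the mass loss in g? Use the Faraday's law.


Apply Faraday's law: m = i*A*t*M / (n*F)
Total charge passed Q = i*A*t = 0.8499*93*46209 = 3652391.7063 C
m = Q*M/(n*F) = 3652391.7063*57/(3*96485) = 719.2356 g

719.2356 g


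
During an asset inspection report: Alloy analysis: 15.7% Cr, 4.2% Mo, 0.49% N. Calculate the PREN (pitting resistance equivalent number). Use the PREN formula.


Apply the PREN formula: PREN = Cr + 3.3*Mo + 16*N
PREN = 15.7 + 3.3*4.2 + 16*0.49
PREN = 15.7 + 13.86 + 7.84 = 37.4

37.4


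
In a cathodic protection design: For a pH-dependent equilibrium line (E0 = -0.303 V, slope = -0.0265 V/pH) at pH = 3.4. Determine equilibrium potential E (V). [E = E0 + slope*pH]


Apply the Pourbaix line equation: E = E0 + slope*pH
E = -0.303 + (-0.0265)*3.4 = -0.303 + (-0.0901) = -0.3931 V
Rounded to 4 decimal places: E = -0.3931 V

-0.3931 V


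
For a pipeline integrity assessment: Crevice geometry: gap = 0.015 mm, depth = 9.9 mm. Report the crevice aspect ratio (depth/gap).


Aspect ratio = depth / gap
Ratio = 9.9 / 0.015 = 660.0

660.0


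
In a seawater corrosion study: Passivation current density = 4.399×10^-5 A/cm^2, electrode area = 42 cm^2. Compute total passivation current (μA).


I = i_pass * A, then convert A → μA (×10^6)
I = 4.399×10^-5 * 42 * 10^6 = 1847.58 μA

1847.58 μA


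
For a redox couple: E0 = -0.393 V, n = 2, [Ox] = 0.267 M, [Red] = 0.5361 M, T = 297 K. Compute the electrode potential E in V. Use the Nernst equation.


Apply the Nernst equation: E = E0 + (RT/nF)*ln([Ox]/[Red])
Step 1: RT/nF = 8.314*297/(2*96485) = 0.01279607 V
Step 2: [Ox]/[Red] = 0.267/0.5361 = 0.498041
Step 3: ln(0.498041) = -0.697073
Step 4: correction = 0.01279607 * -0.697073 = -0.009 V
E = -0.393 + -0.009 = -0.402 V

-0.402 V


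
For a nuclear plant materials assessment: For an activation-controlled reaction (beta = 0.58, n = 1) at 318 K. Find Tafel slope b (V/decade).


Apply the Tafel slope relation: b = 2.303*R*T/(beta*n*F)
Numerator: 2.303 * 8.314 * 318 = 6088.79
Denominator: 0.58 * 1 * 96485 = 55961.3
b = 6088.79 / 55961.3 = 0.1088 V/decade

0.1088 V/decade


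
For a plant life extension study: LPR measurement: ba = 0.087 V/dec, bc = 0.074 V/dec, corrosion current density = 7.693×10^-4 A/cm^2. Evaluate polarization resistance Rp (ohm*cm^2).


Apply the Stern-Geary equation: Rp = ba*bc / (2.303*icorr*(ba+bc))
ba*bc = 0.087*0.074 = 0.006438
ba+bc = 0.161; 2.303*icorr*(ba+bc) = 2.303*7.693×10^-4*0.161 = 2.8524336×10^-4
Rp = 0.006438 / 2.8524336×10^-4 = 22.57 ohm*cm^2

22.57 ohm*cm^2


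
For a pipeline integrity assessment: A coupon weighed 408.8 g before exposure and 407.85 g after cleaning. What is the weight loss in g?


Weight loss = initial − final
WL = 408.8 − 407.85 = 0.95 g

0.95 g


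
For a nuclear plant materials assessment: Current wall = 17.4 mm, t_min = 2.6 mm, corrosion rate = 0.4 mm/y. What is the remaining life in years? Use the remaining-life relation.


Apply the remaining-life relation: RL = (t_current − t_min) / CR
RL = (17.4 − 2.6) / 0.4 = 14.8 / 0.4 = 37.0 years

37.0 years


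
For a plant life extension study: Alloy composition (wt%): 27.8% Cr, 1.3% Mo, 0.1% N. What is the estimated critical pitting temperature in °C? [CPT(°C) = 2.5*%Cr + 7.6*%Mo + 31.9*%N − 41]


Apply the ASTM G48 empirical CPT estimate: CPT(°C) = 2.5*%Cr + 7.6*%Mo + 31.9*%N − 41
2.5*27.8 = 69.5; 7.6*1.3 = 9.88; 31.9*0.1 = 3.19
CPT = 69.5 + 9.88 + 3.19 − 41 = 41.57 °C
Rounded to 0.1 °C: CPT ≈ 41.6 °C

41.6 °C


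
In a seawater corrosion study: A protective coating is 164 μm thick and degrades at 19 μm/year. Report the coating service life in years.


Service life = thickness / degradation rate
Life = 164 / 19 = 8.6 years

8.6 years


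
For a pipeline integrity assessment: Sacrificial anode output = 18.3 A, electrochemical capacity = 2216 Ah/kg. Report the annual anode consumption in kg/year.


Annual consumption = current * hours per year / capacity
Rate = 18.3 * 8760 / 2216 = 72.3 kg/year

72.3 kg/year


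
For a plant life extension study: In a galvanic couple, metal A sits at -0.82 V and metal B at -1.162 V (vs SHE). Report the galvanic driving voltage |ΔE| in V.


Driving voltage is the absolute potential difference.
|ΔE| = |-0.82 − (-1.162)| = 0.342 V

0.342 V


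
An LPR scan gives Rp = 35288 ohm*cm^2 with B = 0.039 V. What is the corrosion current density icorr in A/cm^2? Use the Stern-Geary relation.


Apply the Stern-Geary relation: icorr = B / Rp
icorr = 0.039 / 35288 = 1.105×10^-6 A/cm^2

1.105×10^-6 A/cm^2


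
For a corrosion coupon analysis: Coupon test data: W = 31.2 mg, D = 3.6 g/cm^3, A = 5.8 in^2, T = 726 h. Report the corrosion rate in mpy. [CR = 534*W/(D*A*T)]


Apply the mpy weight-loss relation: CR = 534 * W / (D * A * T)
Numerator: 534 * 31.2 = 16660.8
Denominator: 3.6 * 5.8 * 726 = 15158.88
CR = 16660.8 / 15158.88 = 1.09908 mpy

1.09908 mpy


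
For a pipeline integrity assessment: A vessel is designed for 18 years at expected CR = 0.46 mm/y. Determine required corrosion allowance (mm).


Corrosion allowance = CR × design life
CA = 0.46 * 18 = 8.28 mm

8.28 mm


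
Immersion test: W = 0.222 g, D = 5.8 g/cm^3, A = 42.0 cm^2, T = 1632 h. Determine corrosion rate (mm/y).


Apply the mm/y weight-loss relation: CR = 87600 * W / (D * A * T)
Numerator: 87600 * 0.222 = 19447.2
Denominator: 5.8 * 42.0 * 1632 = 397555.2
CR = 19447.2 / 397555.2 = 0.048917 mm/y

0.048917 mm/y


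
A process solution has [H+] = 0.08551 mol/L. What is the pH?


pH = −log10[H+]
pH = −log10(0.08551) = 1.07

1.07


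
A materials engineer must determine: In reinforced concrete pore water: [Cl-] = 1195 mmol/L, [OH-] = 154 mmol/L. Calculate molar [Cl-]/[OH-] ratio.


Threshold parameter = [Cl-] / [OH-] (molar basis; both in mmol/L, so units cancel)
Ratio = 1195 / 154 = 7.76

7.76


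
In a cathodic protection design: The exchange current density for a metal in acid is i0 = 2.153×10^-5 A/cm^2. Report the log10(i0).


i0 = 2.153×10^-5 A/cm^2
log10(i0) = -4.667

-4.667


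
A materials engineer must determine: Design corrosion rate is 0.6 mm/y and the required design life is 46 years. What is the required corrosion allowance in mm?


Corrosion allowance = CR × design life
CA = 0.6 * 46 = 27.6 mm

27.6 mm


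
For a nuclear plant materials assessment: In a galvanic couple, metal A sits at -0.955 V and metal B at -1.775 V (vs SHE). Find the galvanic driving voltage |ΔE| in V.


Driving voltage is the absolute potential difference.
|ΔE| = |-0.955 − (-1.775)| = 0.82 V

0.82 V


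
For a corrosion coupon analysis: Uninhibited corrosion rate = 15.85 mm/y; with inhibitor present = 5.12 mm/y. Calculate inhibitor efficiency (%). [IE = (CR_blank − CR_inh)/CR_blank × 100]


Apply the inhibitor-efficiency definition: IE = (CR_blank − CR_inh)/CR_blank × 100
IE = (15.85 − 5.12) / 15.85 × 100
IE = 10.73 / 15.85 × 100 = 67.7 %

67.7 %


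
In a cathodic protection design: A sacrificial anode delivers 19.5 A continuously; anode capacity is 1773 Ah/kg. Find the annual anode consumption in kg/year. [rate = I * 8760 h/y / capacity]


Annual consumption = current * hours per year / capacity
Rate = 19.5 * 8760 / 1773 = 96.3 kg/year

96.3 kg/year


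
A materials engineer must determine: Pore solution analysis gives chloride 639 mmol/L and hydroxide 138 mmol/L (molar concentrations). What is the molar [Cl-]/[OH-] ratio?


Threshold parameter = [Cl-] / [OH-] (molar basis; both in mmol/L, so units cancel)
Ratio = 639 / 138 = 4.63

4.63


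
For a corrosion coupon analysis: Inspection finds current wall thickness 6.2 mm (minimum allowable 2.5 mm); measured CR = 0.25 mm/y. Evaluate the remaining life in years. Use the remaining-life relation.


Apply the remaining-life relation: RL = (t_current − t_min) / CR
RL = (6.2 − 2.5) / 0.25 = 3.7 / 0.25 = 14.8 years

14.8 years


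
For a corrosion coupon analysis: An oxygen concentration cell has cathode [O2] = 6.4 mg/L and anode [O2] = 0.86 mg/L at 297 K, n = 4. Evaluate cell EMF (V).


Apply the Nernst concentration-cell relation: E = (RT/nF)*ln(C_cathode/C_anode)
RT/nF = 8.314*297/(4*96485) = 0.00639804 V
ln(6.4/0.86) = 2.00712
E = 0.00639804 * 2.00712 = 0.01284 V

0.01284 V


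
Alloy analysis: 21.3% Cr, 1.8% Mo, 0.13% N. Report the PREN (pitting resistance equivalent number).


Apply the PREN formula: PREN = Cr + 3.3*Mo + 16*N
PREN = 21.3 + 3.3*1.8 + 16*0.13
PREN = 21.3 + 5.94 + 2.08 = 29.32

29.32


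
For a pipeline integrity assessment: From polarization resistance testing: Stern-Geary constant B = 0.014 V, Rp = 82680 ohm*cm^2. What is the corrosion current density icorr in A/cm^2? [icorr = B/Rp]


Apply the Stern-Geary relation: icorr = B / Rp
icorr = 0.014 / 82680 = 1.693×10^-7 A/cm^2

1.693×10^-7 A/cm^2


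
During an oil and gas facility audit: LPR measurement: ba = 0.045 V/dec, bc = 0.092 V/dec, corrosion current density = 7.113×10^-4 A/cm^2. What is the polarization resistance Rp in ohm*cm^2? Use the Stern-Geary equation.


Apply the Stern-Geary equation: Rp = ba*bc / (2.303*icorr*(ba+bc))
ba*bc = 0.045*0.092 = 0.00414
ba+bc = 0.137; 2.303*icorr*(ba+bc) = 2.303*7.113×10^-4*0.137 = 2.2442297×10^-4
Rp = 0.00414 / 2.2442297×10^-4 = 18.45 ohm*cm^2

18.45 ohm*cm^2


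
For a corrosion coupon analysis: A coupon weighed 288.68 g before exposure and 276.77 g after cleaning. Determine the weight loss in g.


Weight loss = initial − final
WL = 288.68 − 276.77 = 11.91 g

11.91 g


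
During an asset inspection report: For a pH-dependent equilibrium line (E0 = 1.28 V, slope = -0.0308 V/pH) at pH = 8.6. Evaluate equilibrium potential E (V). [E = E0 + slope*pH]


Apply the Pourbaix line equation: E = E0 + slope*pH
E = 1.28 + (-0.0308)*8.6 = 1.28 + (-0.26488) = 1.01512 V
Rounded to 3 decimal places: E = 1.015 V

1.015 V


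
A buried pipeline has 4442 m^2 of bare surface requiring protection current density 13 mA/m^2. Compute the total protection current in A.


I = area * current density, then convert mA → A (÷1000)
I = 4442 * 13 / 1000 = 57.75 A

57.75 A


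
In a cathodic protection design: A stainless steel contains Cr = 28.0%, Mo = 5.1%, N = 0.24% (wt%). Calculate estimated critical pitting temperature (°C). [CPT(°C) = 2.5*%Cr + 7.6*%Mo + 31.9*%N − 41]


Apply the ASTM G48 empirical CPT estimate: CPT(°C) = 2.5*%Cr + 7.6*%Mo + 31.9*%N − 41
2.5*28.0 = 70; 7.6*5.1 = 38.76; 31.9*0.24 = 7.656
CPT = 70 + 38.76 + 7.656 − 41 = 75.416 °C
Rounded to 0.1 °C: CPT ≈ 75.4 °C

75.4 °C


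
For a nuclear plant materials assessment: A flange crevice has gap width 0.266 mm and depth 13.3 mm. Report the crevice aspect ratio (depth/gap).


Aspect ratio = depth / gap
Ratio = 13.3 / 0.266 = 50.0

50.0


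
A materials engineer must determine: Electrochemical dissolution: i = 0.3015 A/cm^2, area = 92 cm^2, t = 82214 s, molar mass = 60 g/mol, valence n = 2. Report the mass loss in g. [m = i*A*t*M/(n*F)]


Apply Faraday's law: m = i*A*t*M / (n*F)
Total charge passed Q = i*A*t = 0.3015*92*82214 = 2280451.932 C
m = Q*M/(n*F) = 2280451.932*60/(2*96485) = 709.059 g

709.059 g


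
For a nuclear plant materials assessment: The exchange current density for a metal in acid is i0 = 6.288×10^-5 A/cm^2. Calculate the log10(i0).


i0 = 6.288×10^-5 A/cm^2
log10(i0) = -4.201

-4.201


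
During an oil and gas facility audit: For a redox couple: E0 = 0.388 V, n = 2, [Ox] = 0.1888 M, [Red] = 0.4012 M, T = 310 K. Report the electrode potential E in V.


Apply the Nernst equation: E = E0 + (RT/nF)*ln([Ox]/[Red])
Step 1: RT/nF = 8.314*310/(2*96485) = 0.01335617 V
Step 2: [Ox]/[Red] = 0.1888/0.4012 = 0.470588
Step 3: ln(0.470588) = -0.753772
Step 4: correction = 0.01335617 * -0.753772 = -0.0101 V
E = 0.388 + -0.0101 = 0.3779 V

0.3779 V


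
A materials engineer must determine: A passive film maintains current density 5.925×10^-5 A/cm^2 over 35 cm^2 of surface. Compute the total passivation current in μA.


I = i_pass * A, then convert A → μA (×10^6)
I = 5.925×10^-5 * 35 * 10^6 = 2073.75 μA

2073.75 μA


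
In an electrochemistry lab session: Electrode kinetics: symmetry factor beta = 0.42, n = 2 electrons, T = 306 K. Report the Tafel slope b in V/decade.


Apply the Tafel slope relation: b = 2.303*R*T/(beta*n*F)
Numerator: 2.303 * 8.314 * 306 = 5859.03
Denominator: 0.42 * 2 * 96485 = 81047.4
b = 5859.03 / 81047.4 = 0.072 V/decade

0.072 V/decade


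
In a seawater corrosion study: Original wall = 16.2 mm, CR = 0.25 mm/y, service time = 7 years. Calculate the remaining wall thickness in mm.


Remaining wall = original − CR × time
t = 16.2 − 0.25*7 = 16.2 − 1.75 = 14.45 mm

14.45 mm


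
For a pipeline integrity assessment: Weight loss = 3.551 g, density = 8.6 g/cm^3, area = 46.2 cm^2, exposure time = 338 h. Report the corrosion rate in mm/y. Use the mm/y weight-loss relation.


Apply the mm/y weight-loss relation: CR = 87600 * W / (D * A * T)
Numerator: 87600 * 3.551 = 311067.6
Denominator: 8.6 * 46.2 * 338 = 134294.16
CR = 311067.6 / 134294.16 = 2.3163 mm/y

2.3163 mm/y


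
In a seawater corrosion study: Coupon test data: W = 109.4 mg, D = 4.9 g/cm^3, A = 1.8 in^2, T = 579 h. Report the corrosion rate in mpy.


Apply the mpy weight-loss relation: CR = 534 * W / (D * A * T)
Numerator: 534 * 109.4 = 58419.6
Denominator: 4.9 * 1.8 * 579 = 5106.78
CR = 58419.6 / 5106.78 = 11.44 mpy

11.44 mpy


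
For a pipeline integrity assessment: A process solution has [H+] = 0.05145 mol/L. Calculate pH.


pH = −log10[H+]
pH = −log10(0.05145) = 1.29

1.29


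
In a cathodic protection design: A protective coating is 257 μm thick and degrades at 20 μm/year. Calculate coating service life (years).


Service life = thickness / degradation rate
Life = 257 / 20 = 12.9 years

12.9 years


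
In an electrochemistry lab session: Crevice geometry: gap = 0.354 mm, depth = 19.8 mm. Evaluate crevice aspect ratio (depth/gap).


Aspect ratio = depth / gap
Ratio = 19.8 / 0.354 = 55.9

55.9


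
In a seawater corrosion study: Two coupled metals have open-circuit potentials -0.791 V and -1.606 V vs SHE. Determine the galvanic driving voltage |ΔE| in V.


Driving voltage is the absolute potential difference.
|ΔE| = |-0.791 − (-1.606)| = 0.815 V

0.815 V


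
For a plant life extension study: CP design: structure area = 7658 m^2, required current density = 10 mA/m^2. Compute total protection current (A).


I = area * current density, then convert mA → A (÷1000)
I = 7658 * 10 / 1000 = 76.58 A

76.58 A


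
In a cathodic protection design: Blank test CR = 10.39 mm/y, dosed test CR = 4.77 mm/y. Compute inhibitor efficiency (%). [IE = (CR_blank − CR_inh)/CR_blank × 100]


Apply the inhibitor-efficiency definition: IE = (CR_blank − CR_inh)/CR_blank × 100
IE = (10.39 − 4.77) / 10.39 × 100
IE = 5.62 / 10.39 × 100 = 54.1 %

54.1 %


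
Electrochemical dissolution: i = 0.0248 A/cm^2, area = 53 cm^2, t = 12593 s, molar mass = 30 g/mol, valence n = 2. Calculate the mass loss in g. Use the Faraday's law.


Apply Faraday's law: m = i*A*t*M / (n*F)
Total charge passed Q = i*A*t = 0.0248*53*12593 = 16552.2392 C
m = Q*M/(n*F) = 16552.2392*30/(2*96485) = 2.573 g

2.573 g


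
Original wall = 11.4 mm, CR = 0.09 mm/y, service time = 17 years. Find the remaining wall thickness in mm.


Remaining wall = original − CR × time
t = 11.4 − 0.09*17 = 11.4 − 1.53 = 9.87 mm

9.87 mm
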